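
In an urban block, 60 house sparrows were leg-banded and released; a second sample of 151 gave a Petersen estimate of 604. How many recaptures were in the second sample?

From N = M·C/R: R = M·C / N = 60·151 / 604 = 9060 / 604 = 15.

R = 15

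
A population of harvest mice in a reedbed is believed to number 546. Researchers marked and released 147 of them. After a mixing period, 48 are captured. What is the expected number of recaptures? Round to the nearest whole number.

expected recaptures ≈ 13

Expected recaptures E[R] = M·C / N.
E[R] = 147 × 48 / 546 = 7056 / 546 ≈ 12.9 → 13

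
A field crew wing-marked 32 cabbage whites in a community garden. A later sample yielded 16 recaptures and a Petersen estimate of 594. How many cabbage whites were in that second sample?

From N = M·C/R: C = N·R / M = 594·16 / 32 = 9504 / 32 = 297.

C = 297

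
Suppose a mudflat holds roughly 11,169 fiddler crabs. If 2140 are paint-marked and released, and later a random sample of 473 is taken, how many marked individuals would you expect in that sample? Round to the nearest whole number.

expected recaptures ≈ 91

Expected recaptures E[R] = M·C / N.
E[R] = 2140 × 473 / 11169 = 1012220 / 11169 ≈ 90.6 → 91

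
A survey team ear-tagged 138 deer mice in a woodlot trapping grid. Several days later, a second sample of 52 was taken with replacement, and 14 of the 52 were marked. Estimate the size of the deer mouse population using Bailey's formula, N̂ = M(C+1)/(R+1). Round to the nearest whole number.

N ≈ 488

N̂ = 138·(52+1)/(14+1) = 138·53/15 = 7314/15 ≈ 487.6 → 488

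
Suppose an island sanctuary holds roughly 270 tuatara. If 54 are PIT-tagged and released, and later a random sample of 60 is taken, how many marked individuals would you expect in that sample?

The marked fraction of the population is 54/270, so in a sample of 60 expect C·(M/N) marked.
E[R] = 54 × 60 / 270 = 3240 / 270 = 12

expected recaptures = 12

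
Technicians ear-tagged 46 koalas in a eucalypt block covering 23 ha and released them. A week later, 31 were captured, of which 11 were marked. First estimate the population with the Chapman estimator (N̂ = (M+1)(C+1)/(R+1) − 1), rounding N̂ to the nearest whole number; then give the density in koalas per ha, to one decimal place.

density ≈ 5.4 koalas per ha

N̂ = 47·32/12 − 1 = 1504/12 − 1 ≈ 124.3 → 124
Density = N̂ / area = 124 / 23 ≈ 5.39 → 5.4 per ha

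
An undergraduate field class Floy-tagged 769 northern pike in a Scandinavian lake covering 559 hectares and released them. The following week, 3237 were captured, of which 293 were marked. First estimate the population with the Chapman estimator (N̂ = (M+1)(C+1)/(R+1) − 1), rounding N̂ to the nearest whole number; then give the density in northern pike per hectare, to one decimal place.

density ≈ 15.2 northern pike per hectare

N̂ = 770·3238/294 − 1 = 2493260/294 − 1 ≈ 8479.48 → 8479
Density = N̂ / area = 8479 / 559 ≈ 15.17 → 15.2 per hectare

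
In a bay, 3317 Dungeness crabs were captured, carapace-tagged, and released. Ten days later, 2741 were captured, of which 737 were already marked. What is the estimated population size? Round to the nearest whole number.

N ≈ 12,336

N = (3317 × 2741) / 737 = 9091897 / 737 ≈ 12336.4 → 12336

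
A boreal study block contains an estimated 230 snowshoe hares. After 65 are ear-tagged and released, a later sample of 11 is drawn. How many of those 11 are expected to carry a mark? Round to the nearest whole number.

expected recaptures ≈ 3

The marked fraction of the population is 65/230, so in a sample of 11 expect C·(M/N) marked.
E[R] = 65 × 11 / 230 = 715 / 230 ≈ 3.1 → 3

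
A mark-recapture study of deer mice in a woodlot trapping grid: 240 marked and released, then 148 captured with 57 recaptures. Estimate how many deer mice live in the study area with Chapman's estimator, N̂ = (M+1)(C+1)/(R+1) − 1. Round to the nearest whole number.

N ≈ 618

N̂ = (240+1)(148+1)/(57+1) − 1 = 241·149/58 − 1
= 35909/58 − 1 ≈ 619.1 − 1 ≈ 618.1 → 618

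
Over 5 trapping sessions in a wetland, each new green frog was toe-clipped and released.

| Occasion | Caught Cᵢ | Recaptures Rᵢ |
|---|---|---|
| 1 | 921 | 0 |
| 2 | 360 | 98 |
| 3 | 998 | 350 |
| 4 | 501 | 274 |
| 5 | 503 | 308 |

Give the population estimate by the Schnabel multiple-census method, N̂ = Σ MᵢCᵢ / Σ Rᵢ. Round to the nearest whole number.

Marked at large before each occasion: Mᵢ = Σⱼ<ᵢ (Cⱼ − Rⱼ) → M1=0, M2=921, M3=1183, M4=1831, M5=2058
Σ MᵢCᵢ = 0·921 + 921·360 + 1183·998 + 1831·501 + 2058·503 = 0 + 331560 + 1180634 + 917331 + 1035174 = 3464699
Σ Rᵢ = 0 + 98 + 350 + 274 + 308 = 1030
N̂ = 3464699 / 1030 ≈ 3363.8 → 3364

N ≈ 3364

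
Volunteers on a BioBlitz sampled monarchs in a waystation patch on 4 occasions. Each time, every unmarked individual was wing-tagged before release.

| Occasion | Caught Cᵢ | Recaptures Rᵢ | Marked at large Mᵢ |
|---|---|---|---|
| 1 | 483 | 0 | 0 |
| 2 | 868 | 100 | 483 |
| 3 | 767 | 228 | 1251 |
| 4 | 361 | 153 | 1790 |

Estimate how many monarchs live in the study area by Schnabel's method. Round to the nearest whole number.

N ≈ 4210

Σ MᵢCᵢ = 0·483 + 483·868 + 1251·767 + 1790·361 = 0 + 419244 + 959517 + 646190 = 2024951
Σ Rᵢ = 0 + 100 + 228 + 153 = 481
N̂ = 2024951 / 481 ≈ 4209.9 → 4210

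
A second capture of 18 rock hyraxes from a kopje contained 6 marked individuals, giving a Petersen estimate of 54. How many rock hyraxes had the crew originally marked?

M = 18

From N = M·C/R: M = N·R / C = 54·6 / 18 = 324 / 18 = 18.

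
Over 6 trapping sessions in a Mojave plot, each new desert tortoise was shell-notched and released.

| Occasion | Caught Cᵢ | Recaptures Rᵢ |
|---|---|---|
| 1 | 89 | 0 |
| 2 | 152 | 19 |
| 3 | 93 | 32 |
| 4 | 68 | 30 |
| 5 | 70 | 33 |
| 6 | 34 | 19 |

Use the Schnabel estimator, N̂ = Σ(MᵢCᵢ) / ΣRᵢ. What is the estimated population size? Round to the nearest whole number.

N ≈ 662

Marked at large before each occasion: Mᵢ = Σⱼ<ᵢ (Cⱼ − Rⱼ) → M1=0, M2=89, M3=222, M4=283, M5=321, M6=358
Σ MᵢCᵢ = 0·89 + 89·152 + 222·93 + 283·68 + 321·70 + 358·34 = 0 + 13528 + 20646 + 19244 + 22470 + 12172 = 88060
Σ Rᵢ = 0 + 19 + 32 + 30 + 33 + 19 = 133
N̂ = 88060 / 133 ≈ 662.1 → 662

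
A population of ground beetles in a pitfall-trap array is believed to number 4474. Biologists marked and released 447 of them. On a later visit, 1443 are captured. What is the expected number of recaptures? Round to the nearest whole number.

expected recaptures ≈ 144

Expected recaptures E[R] = M·C / N.
E[R] = 447 × 1443 / 4474 = 645021 / 4474 ≈ 144.2 → 144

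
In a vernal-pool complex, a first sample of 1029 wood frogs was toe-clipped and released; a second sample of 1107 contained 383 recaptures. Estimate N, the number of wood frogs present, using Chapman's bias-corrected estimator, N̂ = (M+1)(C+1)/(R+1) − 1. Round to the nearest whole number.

N̂ = (1029+1)(1107+1)/(383+1) − 1 = 1030·1108/384 − 1
= 1141240/384 − 1 ≈ 2972.0 − 1 ≈ 2971.0 → 2971

N ≈ 2971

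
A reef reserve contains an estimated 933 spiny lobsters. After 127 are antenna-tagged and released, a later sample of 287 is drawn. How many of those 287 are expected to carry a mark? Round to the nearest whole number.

expected recaptures ≈ 39

Expected recaptures E[R] = M·C / N.
E[R] = 127 × 287 / 933 = 36449 / 933 ≈ 39.1 → 39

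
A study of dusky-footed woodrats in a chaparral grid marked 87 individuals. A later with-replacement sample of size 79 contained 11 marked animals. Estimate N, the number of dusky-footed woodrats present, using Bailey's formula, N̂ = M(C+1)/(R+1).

N = 580

N̂ = 87·(79+1)/(11+1) = 87·80/12 = 6960/12 = 580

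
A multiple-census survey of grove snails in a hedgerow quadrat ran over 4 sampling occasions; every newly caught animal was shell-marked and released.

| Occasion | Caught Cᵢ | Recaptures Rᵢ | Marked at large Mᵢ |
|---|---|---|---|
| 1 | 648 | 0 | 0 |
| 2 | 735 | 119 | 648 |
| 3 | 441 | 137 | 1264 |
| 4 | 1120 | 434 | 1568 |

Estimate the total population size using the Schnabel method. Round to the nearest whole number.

Σ MᵢCᵢ = 0·648 + 648·735 + 1264·441 + 1568·1120 = 0 + 476280 + 557424 + 1756160 = 2789864
Σ Rᵢ = 0 + 119 + 137 + 434 = 690
N̂ = 2789864 / 690 ≈ 4043.3 → 4043

N ≈ 4043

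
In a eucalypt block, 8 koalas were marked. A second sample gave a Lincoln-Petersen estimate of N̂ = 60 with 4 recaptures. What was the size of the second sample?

C = 30

From N = M·C/R: C = N·R / M = 60·4 / 8 = 240 / 8 = 30.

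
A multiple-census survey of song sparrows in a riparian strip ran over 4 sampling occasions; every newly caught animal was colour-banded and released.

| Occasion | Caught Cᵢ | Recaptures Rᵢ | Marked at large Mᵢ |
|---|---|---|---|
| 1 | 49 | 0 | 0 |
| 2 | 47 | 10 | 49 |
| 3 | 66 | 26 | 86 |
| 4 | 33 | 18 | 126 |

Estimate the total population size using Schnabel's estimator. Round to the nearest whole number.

N ≈ 225

Σ MᵢCᵢ = 0·49 + 49·47 + 86·66 + 126·33 = 0 + 2303 + 5676 + 4158 = 12137
Σ Rᵢ = 0 + 10 + 26 + 18 = 54
N̂ = 12137 / 54 ≈ 224.8 → 225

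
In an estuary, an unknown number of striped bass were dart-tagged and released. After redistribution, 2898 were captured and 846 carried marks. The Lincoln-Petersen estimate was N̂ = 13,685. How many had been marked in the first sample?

M = 3995

From N = M·C/R: M = N·R / C = 13685·846 / 2898 = 11577510 / 2898 = 3995.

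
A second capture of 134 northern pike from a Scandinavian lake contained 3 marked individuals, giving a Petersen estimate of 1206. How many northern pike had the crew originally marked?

M = 27

From N = M·C/R: M = N·R / C = 1206·3 / 134 = 3618 / 134 = 27.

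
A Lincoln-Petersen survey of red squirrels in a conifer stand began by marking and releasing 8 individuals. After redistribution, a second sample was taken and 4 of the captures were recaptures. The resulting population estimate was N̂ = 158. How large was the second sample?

From N = M·C/R: C = N·R / M = 158·4 / 8 = 632 / 8 = 79.

C = 79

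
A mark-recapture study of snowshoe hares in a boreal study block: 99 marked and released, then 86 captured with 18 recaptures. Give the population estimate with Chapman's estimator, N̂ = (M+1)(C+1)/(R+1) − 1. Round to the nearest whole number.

N̂ = (99+1)(86+1)/(18+1) − 1 = 100·87/19 − 1
= 8700/19 − 1 ≈ 457.9 − 1 ≈ 456.9 → 457

N ≈ 457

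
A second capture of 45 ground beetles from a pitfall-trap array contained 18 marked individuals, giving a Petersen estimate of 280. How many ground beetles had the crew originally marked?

M = 112

From N = M·C/R: M = N·R / C = 280·18 / 45 = 5040 / 45 = 112.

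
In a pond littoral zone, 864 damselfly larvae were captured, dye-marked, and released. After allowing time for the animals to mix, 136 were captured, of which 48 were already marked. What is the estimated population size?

N = 2448

Lincoln-Petersen assumes M/N = R/C, so N = M·C / R.
N = (864 × 136) / 48 = 117504 / 48 = 2448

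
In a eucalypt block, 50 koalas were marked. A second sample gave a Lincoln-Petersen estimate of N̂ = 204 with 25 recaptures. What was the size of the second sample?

C = 102

From N = M·C/R: C = N·R / M = 204·25 / 50 = 5100 / 50 = 102.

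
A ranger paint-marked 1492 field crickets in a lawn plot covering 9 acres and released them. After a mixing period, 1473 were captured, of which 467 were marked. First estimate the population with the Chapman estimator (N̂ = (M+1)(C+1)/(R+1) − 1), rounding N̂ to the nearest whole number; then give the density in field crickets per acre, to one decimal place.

N̂ = 1493·1474/468 − 1 = 2200682/468 − 1 ≈ 4701.3 → 4701
Density = N̂ / area = 4701 / 9 ≈ 522.33 → 522.3 per acre

density ≈ 522.3 field crickets per acre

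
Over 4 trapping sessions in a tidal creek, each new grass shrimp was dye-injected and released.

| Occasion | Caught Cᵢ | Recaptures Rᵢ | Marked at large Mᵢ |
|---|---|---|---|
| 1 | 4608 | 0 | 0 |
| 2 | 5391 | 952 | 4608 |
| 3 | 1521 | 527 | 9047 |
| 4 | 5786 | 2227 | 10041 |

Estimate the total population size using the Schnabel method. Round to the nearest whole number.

Σ MᵢCᵢ = 0·4608 + 4608·5391 + 9047·1521 + 10041·5786 = 0 + 24841728 + 13760487 + 58097226 = 96699441
Σ Rᵢ = 0 + 952 + 527 + 2227 = 3706
N̂ = 96699441 / 3706 ≈ 26092.7 → 26093

N ≈ 26,093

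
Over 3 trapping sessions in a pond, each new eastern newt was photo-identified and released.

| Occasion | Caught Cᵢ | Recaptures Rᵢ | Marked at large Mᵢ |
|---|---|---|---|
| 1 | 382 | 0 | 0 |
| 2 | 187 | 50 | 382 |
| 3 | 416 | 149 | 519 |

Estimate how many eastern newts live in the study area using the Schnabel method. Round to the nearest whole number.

N ≈ 1444

Σ MᵢCᵢ = 0·382 + 382·187 + 519·416 = 0 + 71434 + 215904 = 287338
Σ Rᵢ = 0 + 50 + 149 = 199
N̂ = 287338 / 199 ≈ 1443.9 → 1444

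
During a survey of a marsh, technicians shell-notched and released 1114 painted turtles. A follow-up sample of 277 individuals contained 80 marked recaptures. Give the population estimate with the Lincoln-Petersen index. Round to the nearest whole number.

The marked fraction in the recapture sample should equal the marked fraction in the population: 80/277 = 1114/N.
N = (1114 × 277) / 80 = 308578 / 80 ≈ 3857.2 → 3857

N ≈ 3857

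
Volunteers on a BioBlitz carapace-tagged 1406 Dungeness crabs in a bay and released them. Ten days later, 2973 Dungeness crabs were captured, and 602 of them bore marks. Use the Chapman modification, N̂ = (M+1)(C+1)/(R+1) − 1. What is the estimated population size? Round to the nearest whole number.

N̂ = (1406+1)(2973+1)/(602+1) − 1 = 1407·2974/603 − 1
= 4184418/603 − 1 ≈ 6939.3 − 1 ≈ 6938.3 → 6938

N ≈ 6938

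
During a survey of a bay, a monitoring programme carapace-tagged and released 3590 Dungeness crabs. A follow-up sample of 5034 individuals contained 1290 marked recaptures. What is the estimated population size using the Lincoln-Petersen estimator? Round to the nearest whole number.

N ≈ 14,009

If marked individuals mix randomly, R/C ≈ M/N, giving N ≈ M·C/R.
N = (3590 × 5034) / 1290 = 18072060 / 1290 ≈ 14009.3 → 14009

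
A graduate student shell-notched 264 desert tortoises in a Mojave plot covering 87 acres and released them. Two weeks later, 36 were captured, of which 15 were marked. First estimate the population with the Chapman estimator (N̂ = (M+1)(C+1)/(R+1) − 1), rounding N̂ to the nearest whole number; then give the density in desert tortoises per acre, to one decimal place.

density ≈ 7.0 desert tortoises per acre

N̂ = 265·37/16 − 1 = 9805/16 − 1 ≈ 611.8 → 612
Density = N̂ / area = 612 / 87 ≈ 7.03 → 7.0 per acre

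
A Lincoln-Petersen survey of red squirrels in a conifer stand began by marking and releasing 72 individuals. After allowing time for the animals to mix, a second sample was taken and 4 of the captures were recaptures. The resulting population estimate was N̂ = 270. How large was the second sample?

C = 15

From N = M·C/R: C = N·R / M = 270·4 / 72 = 1080 / 72 = 15.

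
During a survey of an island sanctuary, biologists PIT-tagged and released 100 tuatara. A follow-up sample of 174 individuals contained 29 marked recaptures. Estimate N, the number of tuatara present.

The marked fraction in the recapture sample should equal the marked fraction in the population: 29/174 = 100/N.
N = (100 × 174) / 29 = 17400 / 29 = 600

N = 600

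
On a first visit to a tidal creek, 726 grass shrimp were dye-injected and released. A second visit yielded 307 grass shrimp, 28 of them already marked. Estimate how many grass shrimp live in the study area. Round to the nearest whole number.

N ≈ 7960

If marked individuals mix randomly, R/C ≈ M/N, giving N ≈ M·C/R.
N = (726 × 307) / 28 = 222882 / 28 ≈ 7960.1 → 7960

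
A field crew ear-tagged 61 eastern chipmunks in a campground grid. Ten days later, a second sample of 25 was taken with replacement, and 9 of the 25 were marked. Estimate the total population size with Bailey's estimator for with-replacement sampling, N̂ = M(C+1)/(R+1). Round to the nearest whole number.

N̂ = 61·(25+1)/(9+1) = 61·26/10 = 1586/10 ≈ 158.6 → 159

N ≈ 159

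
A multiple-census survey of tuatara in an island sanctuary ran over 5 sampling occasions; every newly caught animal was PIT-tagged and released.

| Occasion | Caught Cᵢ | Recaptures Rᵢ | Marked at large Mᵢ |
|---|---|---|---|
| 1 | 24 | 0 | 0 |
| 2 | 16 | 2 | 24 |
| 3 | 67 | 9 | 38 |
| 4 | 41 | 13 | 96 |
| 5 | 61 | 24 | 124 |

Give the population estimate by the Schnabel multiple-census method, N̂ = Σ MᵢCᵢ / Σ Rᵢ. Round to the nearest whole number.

Σ MᵢCᵢ = 0·24 + 24·16 + 38·67 + 96·41 + 124·61 = 0 + 384 + 2546 + 3936 + 7564 = 14430
Σ Rᵢ = 0 + 2 + 9 + 13 + 24 = 48
N̂ = 14430 / 48 ≈ 300.6 → 301

N ≈ 301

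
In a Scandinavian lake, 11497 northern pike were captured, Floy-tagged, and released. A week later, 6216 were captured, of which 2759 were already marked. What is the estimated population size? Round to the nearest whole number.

N ≈ 25,903

N = (11497 × 6216) / 2759 = 71465352 / 2759 ≈ 25902.6 → 25903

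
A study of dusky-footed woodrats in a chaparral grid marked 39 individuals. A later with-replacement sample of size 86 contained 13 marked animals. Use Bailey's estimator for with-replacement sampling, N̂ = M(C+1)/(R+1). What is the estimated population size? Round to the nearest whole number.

N̂ = 39·(86+1)/(13+1) = 39·87/14 = 3393/14 ≈ 242.4 → 242

N ≈ 242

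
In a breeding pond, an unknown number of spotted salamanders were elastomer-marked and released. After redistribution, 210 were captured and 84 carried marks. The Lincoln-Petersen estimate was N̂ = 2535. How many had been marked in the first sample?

M = 1014

From N = M·C/R: M = N·R / C = 2535·84 / 210 = 212940 / 210 = 1014.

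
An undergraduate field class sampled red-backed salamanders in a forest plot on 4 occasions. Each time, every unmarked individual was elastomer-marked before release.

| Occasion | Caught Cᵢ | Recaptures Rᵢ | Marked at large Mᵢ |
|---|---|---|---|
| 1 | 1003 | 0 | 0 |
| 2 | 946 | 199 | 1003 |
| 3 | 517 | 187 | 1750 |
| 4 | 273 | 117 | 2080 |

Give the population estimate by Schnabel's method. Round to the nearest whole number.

N ≈ 4814

Σ MᵢCᵢ = 0·1003 + 1003·946 + 1750·517 + 2080·273 = 0 + 948838 + 904750 + 567840 = 2421428
Σ Rᵢ = 0 + 199 + 187 + 117 = 503
N̂ = 2421428 / 503 ≈ 4814.0 → 4814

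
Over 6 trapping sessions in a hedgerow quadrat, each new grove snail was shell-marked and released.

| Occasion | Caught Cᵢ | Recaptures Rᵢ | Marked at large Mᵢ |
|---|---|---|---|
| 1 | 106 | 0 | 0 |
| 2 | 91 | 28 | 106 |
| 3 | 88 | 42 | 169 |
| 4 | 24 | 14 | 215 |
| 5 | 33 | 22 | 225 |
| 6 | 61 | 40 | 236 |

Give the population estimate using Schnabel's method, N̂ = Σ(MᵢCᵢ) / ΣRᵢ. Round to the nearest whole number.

N ≈ 353

Σ MᵢCᵢ = 0·106 + 106·91 + 169·88 + 215·24 + 225·33 + 236·61 = 0 + 9646 + 14872 + 5160 + 7425 + 14396 = 51499
Σ Rᵢ = 0 + 28 + 42 + 14 + 22 + 40 = 146
N̂ = 51499 / 146 ≈ 352.7 → 353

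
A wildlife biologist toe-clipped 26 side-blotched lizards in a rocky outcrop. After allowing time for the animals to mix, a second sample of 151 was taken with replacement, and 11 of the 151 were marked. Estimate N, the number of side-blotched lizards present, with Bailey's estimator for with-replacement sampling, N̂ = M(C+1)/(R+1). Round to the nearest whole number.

N ≈ 329

N̂ = 26·(151+1)/(11+1) = 26·152/12 = 3952/12 ≈ 329.3 → 329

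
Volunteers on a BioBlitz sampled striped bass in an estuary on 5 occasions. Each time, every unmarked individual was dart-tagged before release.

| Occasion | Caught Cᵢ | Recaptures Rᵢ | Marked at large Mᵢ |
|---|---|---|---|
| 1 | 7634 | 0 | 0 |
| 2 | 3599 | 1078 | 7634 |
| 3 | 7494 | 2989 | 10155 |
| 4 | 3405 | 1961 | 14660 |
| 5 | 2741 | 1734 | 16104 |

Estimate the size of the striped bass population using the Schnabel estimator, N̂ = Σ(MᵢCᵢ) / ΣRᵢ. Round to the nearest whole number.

N ≈ 25,462

Σ MᵢCᵢ = 0·7634 + 7634·3599 + 10155·7494 + 14660·3405 + 16104·2741 = 0 + 27474766 + 76101570 + 49917300 + 44141064 = 197634700
Σ Rᵢ = 0 + 1078 + 2989 + 1961 + 1734 = 7762
N̂ = 197634700 / 7762 ≈ 25461.8 → 25462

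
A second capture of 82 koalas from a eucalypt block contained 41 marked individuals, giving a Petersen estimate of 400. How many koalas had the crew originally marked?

M = 200

From N = M·C/R: M = N·R / C = 400·41 / 82 = 16400 / 82 = 200.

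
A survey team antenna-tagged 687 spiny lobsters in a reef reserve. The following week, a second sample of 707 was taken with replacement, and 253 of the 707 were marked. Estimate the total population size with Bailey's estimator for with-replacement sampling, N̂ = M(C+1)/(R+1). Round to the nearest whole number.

N ≈ 1915

N̂ = 687·(707+1)/(253+1) = 687·708/254 = 486396/254 ≈ 1914.9 → 1915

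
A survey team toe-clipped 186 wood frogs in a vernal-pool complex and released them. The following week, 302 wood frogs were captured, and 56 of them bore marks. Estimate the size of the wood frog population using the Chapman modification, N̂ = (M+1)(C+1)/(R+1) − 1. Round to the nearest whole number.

N̂ = (186+1)(302+1)/(56+1) − 1 = 187·303/57 − 1
= 56661/57 − 1 ≈ 994.1 − 1 ≈ 993.1 → 993

N ≈ 993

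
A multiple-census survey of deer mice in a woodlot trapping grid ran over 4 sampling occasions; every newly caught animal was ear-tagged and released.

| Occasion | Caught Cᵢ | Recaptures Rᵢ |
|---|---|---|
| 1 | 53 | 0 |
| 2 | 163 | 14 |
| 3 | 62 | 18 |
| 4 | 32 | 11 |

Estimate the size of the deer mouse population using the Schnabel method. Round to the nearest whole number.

Marked at large before each occasion: Mᵢ = Σⱼ<ᵢ (Cⱼ − Rⱼ) → M1=0, M2=53, M3=202, M4=246
Σ MᵢCᵢ = 0·53 + 53·163 + 202·62 + 246·32 = 0 + 8639 + 12524 + 7872 = 29035
Σ Rᵢ = 0 + 14 + 18 + 11 = 43
N̂ = 29035 / 43 ≈ 675.2 → 675

N ≈ 675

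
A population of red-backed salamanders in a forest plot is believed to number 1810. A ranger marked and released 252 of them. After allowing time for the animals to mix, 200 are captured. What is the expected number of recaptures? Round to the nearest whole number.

expected recaptures ≈ 28

Expected recaptures E[R] = M·C / N.
E[R] = 252 × 200 / 1810 = 50400 / 1810 ≈ 27.8 → 28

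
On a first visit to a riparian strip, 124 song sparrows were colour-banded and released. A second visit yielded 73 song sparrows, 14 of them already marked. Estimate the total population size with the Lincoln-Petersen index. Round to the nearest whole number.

The marked fraction in the recapture sample should equal the marked fraction in the population: 14/73 = 124/N.
N = (124 × 73) / 14 = 9052 / 14 ≈ 646.6 → 647

N ≈ 647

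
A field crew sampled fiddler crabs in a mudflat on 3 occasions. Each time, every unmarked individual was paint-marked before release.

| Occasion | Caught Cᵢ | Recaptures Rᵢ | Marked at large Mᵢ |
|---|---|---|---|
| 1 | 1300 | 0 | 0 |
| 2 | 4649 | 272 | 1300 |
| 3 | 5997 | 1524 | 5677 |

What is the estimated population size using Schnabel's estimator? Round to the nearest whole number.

N ≈ 22,321

Σ MᵢCᵢ = 0·1300 + 1300·4649 + 5677·5997 = 0 + 6043700 + 34044969 = 40088669
Σ Rᵢ = 0 + 272 + 1524 = 1796
N̂ = 40088669 / 1796 ≈ 22321.1 → 22321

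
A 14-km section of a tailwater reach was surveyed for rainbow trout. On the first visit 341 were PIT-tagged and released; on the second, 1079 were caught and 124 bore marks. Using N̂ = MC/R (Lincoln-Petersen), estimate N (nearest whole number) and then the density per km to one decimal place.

N̂ = 341·1079/124 = 367939/124 ≈ 2967.2 → 2967
Density = N̂ / area = 2967 / 14 ≈ 211.93 → 211.9 per km

density ≈ 211.9 rainbow trout per km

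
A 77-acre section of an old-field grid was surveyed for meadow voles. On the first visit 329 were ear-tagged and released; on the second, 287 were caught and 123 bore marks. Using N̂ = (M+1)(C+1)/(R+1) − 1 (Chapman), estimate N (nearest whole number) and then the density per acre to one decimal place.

density ≈ 9.9 meadow voles per acre

N̂ = 330·288/124 − 1 = 95040/124 − 1 ≈ 765.45 → 765
Density = N̂ / area = 765 / 77 ≈ 9.94 → 9.9 per acre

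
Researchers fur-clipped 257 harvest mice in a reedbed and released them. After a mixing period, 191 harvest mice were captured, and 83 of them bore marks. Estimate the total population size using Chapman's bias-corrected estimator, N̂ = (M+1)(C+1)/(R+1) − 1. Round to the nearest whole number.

N̂ = (257+1)(191+1)/(83+1) − 1 = 258·192/84 − 1
= 49536/84 − 1 ≈ 589.7 − 1 ≈ 588.7 → 589

N ≈ 589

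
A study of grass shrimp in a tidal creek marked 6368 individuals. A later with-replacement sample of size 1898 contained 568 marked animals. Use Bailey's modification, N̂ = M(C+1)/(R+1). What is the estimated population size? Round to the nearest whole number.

N̂ = 6368·(1898+1)/(568+1) = 6368·1899/569 = 12092832/569 ≈ 21252.8 → 21253

N ≈ 21,253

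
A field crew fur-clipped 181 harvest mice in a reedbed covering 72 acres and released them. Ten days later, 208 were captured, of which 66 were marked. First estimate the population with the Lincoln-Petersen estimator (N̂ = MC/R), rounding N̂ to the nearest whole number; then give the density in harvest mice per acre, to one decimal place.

density ≈ 7.9 harvest mice per acre

N̂ = 181·208/66 = 37648/66 ≈ 570.4 → 570
Density = N̂ / area = 570 / 72 ≈ 7.92 → 7.9 per acre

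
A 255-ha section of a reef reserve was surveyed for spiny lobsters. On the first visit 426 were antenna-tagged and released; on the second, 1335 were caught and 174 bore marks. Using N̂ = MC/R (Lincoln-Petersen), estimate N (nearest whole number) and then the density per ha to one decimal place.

density ≈ 12.8 spiny lobsters per ha

N̂ = 426·1335/174 = 568710/174 ≈ 3268.4 → 3268
Density = N̂ / area = 3268 / 255 ≈ 12.82 → 12.8 per ha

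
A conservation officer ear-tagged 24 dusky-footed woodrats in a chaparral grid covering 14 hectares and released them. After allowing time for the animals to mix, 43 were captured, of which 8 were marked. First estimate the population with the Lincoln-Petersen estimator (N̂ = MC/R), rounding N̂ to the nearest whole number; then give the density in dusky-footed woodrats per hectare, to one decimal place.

N̂ = 24·43/8 = 1032/8 = 129
Density = N̂ / area = 129 / 14 ≈ 9.21 → 9.2 per hectare

density ≈ 9.2 dusky-footed woodrats per hectare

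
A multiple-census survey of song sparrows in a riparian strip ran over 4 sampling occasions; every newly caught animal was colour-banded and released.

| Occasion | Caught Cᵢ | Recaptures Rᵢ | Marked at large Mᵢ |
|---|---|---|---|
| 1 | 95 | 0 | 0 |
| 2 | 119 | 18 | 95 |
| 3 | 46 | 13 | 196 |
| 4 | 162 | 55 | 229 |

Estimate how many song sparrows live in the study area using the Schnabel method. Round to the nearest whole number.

Σ MᵢCᵢ = 0·95 + 95·119 + 196·46 + 229·162 = 0 + 11305 + 9016 + 37098 = 57419
Σ Rᵢ = 0 + 18 + 13 + 55 = 86
N̂ = 57419 / 86 ≈ 667.7 → 668

N ≈ 668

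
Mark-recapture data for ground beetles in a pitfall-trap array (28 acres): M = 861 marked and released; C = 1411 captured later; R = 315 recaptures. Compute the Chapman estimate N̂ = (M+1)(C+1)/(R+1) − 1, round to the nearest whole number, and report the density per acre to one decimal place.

N̂ = 862·1412/316 − 1 = 1217144/316 − 1 ≈ 3850.7 → 3851
Density = N̂ / area = 3851 / 28 ≈ 137.54 → 137.5 per acre

density ≈ 137.5 ground beetles per acre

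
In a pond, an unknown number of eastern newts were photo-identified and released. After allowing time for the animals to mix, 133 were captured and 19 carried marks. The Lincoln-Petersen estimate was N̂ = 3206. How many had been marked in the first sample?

M = 458

From N = M·C/R: M = N·R / C = 3206·19 / 133 = 60914 / 133 = 458.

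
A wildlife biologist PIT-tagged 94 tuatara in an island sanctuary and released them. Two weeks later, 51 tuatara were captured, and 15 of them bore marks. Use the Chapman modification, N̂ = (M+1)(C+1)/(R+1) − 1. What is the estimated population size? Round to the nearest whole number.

N̂ = (94+1)(51+1)/(15+1) − 1 = 95·52/16 − 1
= 4940/16 − 1 ≈ 308.8 − 1 ≈ 307.8 → 308

N ≈ 308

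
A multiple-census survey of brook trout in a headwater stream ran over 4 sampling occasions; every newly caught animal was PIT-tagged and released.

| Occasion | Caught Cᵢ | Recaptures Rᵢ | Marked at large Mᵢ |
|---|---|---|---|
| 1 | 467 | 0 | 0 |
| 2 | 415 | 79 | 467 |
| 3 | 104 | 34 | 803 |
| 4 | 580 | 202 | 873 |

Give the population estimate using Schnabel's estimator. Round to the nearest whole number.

N ≈ 2488

Σ MᵢCᵢ = 0·467 + 467·415 + 803·104 + 873·580 = 0 + 193805 + 83512 + 506340 = 783657
Σ Rᵢ = 0 + 79 + 34 + 202 = 315
N̂ = 783657 / 315 ≈ 2487.8 → 2488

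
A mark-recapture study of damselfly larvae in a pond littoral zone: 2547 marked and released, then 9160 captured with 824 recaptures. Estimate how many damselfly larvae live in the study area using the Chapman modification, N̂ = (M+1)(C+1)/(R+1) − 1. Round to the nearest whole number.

N ≈ 28,293

N̂ = (2547+1)(9160+1)/(824+1) − 1 = 2548·9161/825 − 1
= 23342228/825 − 1 ≈ 28293.6 − 1 ≈ 28292.6 → 28293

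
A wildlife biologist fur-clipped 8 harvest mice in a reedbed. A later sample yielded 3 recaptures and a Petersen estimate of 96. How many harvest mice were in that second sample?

C = 36

From N = M·C/R: C = N·R / M = 96·3 / 8 = 288 / 8 = 36.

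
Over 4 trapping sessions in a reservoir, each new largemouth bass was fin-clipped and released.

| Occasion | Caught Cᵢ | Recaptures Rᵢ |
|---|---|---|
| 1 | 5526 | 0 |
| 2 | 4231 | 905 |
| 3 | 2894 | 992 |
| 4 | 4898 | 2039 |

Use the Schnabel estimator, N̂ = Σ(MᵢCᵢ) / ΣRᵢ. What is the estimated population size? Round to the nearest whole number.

N ≈ 25,831

Marked at large before each occasion: Mᵢ = Σⱼ<ᵢ (Cⱼ − Rⱼ) → M1=0, M2=5526, M3=8852, M4=10754
Σ MᵢCᵢ = 0·5526 + 5526·4231 + 8852·2894 + 10754·4898 = 0 + 23380506 + 25617688 + 52673092 = 101671286
Σ Rᵢ = 0 + 905 + 992 + 2039 = 3936
N̂ = 101671286 / 3936 ≈ 25831.1 → 25831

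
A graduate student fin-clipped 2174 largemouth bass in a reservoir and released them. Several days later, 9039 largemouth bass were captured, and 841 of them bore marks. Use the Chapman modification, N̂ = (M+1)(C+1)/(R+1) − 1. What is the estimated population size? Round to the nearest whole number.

N̂ = (2174+1)(9039+1)/(841+1) − 1 = 2175·9040/842 − 1
= 19662000/842 − 1 ≈ 23351.5 − 1 ≈ 23350.5 → 23351

N ≈ 23,351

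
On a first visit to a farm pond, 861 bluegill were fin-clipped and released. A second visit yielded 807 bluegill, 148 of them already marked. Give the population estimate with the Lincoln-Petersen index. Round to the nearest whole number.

N ≈ 4695

N = (861 × 807) / 148 = 694827 / 148 ≈ 4694.8 → 4695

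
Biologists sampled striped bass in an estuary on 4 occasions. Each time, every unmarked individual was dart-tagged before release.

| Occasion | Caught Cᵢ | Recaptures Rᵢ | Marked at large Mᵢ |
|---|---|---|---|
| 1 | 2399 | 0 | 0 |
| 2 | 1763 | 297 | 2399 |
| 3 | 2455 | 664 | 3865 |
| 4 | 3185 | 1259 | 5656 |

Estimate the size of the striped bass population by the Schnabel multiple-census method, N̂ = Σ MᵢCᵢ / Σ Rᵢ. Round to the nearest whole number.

N ≈ 14,294

Σ MᵢCᵢ = 0·2399 + 2399·1763 + 3865·2455 + 5656·3185 = 0 + 4229437 + 9488575 + 18014360 = 31732372
Σ Rᵢ = 0 + 297 + 664 + 1259 = 2220
N̂ = 31732372 / 2220 ≈ 14293.9 → 14294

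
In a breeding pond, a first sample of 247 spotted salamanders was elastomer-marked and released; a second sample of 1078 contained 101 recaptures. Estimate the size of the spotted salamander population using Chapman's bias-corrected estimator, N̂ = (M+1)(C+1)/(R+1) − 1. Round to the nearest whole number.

N ≈ 2622

N̂ = (247+1)(1078+1)/(101+1) − 1 = 248·1079/102 − 1
= 267592/102 − 1 ≈ 2623.45 − 1 ≈ 2622.45 → 2622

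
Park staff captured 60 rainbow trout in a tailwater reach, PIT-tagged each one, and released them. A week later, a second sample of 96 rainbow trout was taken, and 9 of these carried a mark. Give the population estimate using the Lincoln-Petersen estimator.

N = 640

The marked fraction in the recapture sample should equal the marked fraction in the population: 9/96 = 60/N.
N = (60 × 96) / 9 = 5760 / 9 = 640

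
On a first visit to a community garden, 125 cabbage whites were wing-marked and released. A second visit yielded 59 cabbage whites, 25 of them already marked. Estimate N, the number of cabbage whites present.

N = (125 × 59) / 25 = 7375 / 25 = 295

N = 295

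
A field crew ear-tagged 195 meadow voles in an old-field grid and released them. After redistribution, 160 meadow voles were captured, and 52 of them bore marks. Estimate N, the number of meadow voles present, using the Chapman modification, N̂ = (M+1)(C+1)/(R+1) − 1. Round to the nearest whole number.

N̂ = (195+1)(160+1)/(52+1) − 1 = 196·161/53 − 1
= 31556/53 − 1 ≈ 595.4 − 1 ≈ 594.4 → 594

N ≈ 594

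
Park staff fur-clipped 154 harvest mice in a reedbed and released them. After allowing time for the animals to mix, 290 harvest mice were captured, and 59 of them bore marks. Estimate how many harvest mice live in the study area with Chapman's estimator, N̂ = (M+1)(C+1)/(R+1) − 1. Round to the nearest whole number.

N ≈ 751

N̂ = (154+1)(290+1)/(59+1) − 1 = 155·291/60 − 1
= 45105/60 − 1 ≈ 751.8 − 1 ≈ 750.8 → 751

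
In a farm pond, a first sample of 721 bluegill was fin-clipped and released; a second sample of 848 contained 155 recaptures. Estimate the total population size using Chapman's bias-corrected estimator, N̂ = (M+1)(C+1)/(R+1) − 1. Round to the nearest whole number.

N̂ = (721+1)(848+1)/(155+1) − 1 = 722·849/156 − 1
= 612978/156 − 1 ≈ 3929.3 − 1 ≈ 3928.3 → 3928

N ≈ 3928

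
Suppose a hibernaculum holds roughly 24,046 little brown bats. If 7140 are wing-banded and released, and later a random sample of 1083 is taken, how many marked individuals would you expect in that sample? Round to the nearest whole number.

expected recaptures ≈ 322

Expected recaptures E[R] = M·C / N.
E[R] = 7140 × 1083 / 24046 = 7732620 / 24046 ≈ 321.6 → 322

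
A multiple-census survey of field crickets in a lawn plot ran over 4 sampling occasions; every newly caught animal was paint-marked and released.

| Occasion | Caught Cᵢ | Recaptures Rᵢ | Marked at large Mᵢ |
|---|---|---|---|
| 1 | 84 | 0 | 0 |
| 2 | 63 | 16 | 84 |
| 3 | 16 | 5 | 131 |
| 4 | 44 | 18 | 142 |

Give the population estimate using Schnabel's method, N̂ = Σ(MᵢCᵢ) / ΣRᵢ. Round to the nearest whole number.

N ≈ 350

Σ MᵢCᵢ = 0·84 + 84·63 + 131·16 + 142·44 = 0 + 5292 + 2096 + 6248 = 13636
Σ Rᵢ = 0 + 16 + 5 + 18 = 39
N̂ = 13636 / 39 ≈ 349.6 → 350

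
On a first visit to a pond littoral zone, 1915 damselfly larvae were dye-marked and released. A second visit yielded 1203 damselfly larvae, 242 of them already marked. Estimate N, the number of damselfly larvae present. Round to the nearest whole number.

N = (1915 × 1203) / 242 = 2303745 / 242 ≈ 9519.6 → 9520

N ≈ 9520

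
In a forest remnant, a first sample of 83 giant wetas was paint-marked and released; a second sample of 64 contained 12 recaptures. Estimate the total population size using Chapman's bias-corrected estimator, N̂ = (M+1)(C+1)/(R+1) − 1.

N = 419

N̂ = (83+1)(64+1)/(12+1) − 1 = 84·65/13 − 1
= 5460/13 − 1 = 420 − 1 = 419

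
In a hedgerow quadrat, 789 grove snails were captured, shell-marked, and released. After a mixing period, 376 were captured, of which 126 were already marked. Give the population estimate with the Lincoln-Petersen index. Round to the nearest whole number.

N ≈ 2354

Lincoln-Petersen assumes M/N = R/C, so N = M·C / R.
N = (789 × 376) / 126 = 296664 / 126 ≈ 2354.48 → 2354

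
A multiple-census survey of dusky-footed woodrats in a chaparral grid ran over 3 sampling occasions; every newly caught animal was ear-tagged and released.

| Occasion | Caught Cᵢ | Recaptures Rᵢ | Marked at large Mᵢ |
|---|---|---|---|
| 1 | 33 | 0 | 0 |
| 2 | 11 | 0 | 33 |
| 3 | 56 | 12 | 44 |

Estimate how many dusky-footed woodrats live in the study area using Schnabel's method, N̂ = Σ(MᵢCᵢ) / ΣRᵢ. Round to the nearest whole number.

Σ MᵢCᵢ = 0·33 + 33·11 + 44·56 = 0 + 363 + 2464 = 2827
Σ Rᵢ = 0 + 0 + 12 = 12
N̂ = 2827 / 12 ≈ 235.6 → 236

N ≈ 236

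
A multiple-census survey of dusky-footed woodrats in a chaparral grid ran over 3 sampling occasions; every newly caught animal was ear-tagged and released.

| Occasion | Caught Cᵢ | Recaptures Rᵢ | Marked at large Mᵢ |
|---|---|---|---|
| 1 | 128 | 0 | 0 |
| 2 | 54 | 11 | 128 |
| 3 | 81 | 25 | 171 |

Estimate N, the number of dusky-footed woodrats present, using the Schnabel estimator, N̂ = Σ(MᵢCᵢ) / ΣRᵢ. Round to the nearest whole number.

Σ MᵢCᵢ = 0·128 + 128·54 + 171·81 = 0 + 6912 + 13851 = 20763
Σ Rᵢ = 0 + 11 + 25 = 36
N̂ = 20763 / 36 ≈ 576.8 → 577

N ≈ 577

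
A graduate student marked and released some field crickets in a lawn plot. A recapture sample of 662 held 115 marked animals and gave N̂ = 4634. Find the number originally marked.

M = 805

From N = M·C/R: M = N·R / C = 4634·115 / 662 = 532910 / 662 = 805.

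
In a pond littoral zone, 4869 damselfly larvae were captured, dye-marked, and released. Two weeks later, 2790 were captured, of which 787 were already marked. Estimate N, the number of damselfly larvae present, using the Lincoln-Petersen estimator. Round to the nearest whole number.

N ≈ 17,261

Lincoln-Petersen assumes M/N = R/C, so N = M·C / R.
N = (4869 × 2790) / 787 = 13584510 / 787 ≈ 17261.1 → 17261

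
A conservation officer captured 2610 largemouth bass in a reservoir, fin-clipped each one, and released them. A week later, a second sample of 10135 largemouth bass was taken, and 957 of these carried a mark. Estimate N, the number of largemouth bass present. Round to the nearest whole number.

The marked fraction in the recapture sample should equal the marked fraction in the population: 957/10135 = 2610/N.
N = (2610 × 10135) / 957 = 26452350 / 957 ≈ 27640.9 → 27641

N ≈ 27,641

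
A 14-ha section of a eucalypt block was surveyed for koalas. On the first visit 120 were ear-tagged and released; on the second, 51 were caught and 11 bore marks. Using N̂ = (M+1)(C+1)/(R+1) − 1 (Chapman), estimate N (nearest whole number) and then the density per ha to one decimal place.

N̂ = 121·52/12 − 1 = 6292/12 − 1 ≈ 523.3 → 523
Density = N̂ / area = 523 / 14 ≈ 37.36 → 37.4 per ha

density ≈ 37.4 koalas per ha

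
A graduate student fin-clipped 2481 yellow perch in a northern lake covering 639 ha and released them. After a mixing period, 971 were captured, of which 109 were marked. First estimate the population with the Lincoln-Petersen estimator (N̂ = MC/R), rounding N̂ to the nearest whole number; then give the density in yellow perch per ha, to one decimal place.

density ≈ 34.6 yellow perch per ha

N̂ = 2481·971/109 = 2409051/109 ≈ 22101.4 → 22101
Density = N̂ / area = 22101 / 639 ≈ 34.59 → 34.6 per ha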